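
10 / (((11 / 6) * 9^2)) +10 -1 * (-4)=4178 / 297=14.07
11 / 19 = 0.58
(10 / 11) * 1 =10 / 11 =0.91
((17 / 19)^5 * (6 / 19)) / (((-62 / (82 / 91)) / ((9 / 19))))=-3143563398 / 2521612175719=-0.00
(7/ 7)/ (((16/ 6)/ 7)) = 21/ 8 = 2.62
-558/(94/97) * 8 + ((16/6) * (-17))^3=-97771.51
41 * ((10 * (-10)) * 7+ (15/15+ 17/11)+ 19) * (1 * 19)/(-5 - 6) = 5813677/121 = 48046.92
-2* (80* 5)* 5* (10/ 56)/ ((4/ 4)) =-714.29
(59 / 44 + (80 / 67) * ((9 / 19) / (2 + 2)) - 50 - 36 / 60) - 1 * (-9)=-11235361 / 280060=-40.12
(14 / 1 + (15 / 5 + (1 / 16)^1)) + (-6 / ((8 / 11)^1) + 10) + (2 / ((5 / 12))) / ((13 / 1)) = 19949 / 1040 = 19.18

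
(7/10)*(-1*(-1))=7/10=0.70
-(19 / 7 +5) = -7.71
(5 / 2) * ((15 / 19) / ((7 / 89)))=6675 / 266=25.09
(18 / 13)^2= 324 / 169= 1.92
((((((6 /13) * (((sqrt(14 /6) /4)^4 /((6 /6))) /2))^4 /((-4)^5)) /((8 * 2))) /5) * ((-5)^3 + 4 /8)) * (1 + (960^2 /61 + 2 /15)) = 0.00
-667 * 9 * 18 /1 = -108054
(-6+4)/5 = -2/5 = -0.40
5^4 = 625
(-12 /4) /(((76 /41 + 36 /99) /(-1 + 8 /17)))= 12177 /17000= 0.72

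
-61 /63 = -0.97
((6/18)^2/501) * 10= 10/4509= 0.00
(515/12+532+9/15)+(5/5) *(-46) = 31771/60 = 529.52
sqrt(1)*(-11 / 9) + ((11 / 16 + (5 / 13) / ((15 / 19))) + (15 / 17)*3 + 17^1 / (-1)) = -458281 / 31824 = -14.40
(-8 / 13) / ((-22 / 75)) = 300 / 143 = 2.10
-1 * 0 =0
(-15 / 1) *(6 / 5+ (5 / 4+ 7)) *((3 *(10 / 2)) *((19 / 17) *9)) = -1454355 / 68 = -21387.57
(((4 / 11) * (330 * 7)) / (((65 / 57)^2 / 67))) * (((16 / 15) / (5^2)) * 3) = 585131904 / 105625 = 5539.71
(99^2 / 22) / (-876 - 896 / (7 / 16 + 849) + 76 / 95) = -20182635 / 39697264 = -0.51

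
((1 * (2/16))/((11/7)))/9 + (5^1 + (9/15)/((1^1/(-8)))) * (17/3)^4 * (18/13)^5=1049.52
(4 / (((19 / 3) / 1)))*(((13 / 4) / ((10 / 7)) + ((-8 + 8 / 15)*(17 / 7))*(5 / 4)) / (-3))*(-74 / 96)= -90539 / 27360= -3.31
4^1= 4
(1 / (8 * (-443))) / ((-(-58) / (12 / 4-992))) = 989 / 205552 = 0.00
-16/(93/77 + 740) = -1232/57073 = -0.02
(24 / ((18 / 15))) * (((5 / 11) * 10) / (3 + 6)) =1000 / 99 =10.10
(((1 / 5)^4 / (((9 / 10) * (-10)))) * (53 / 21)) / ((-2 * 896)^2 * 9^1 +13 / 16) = -848 / 54623602175625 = -0.00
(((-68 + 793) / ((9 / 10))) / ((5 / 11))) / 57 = 15950 / 513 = 31.09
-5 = -5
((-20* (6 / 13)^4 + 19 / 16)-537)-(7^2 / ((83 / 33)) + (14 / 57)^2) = -68548950687767 / 123231346992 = -556.26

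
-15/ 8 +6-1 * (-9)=13.12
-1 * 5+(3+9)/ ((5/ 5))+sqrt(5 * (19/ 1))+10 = sqrt(95)+17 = 26.75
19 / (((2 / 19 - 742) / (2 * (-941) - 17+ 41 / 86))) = 58941553 / 1212256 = 48.62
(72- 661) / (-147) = 589 / 147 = 4.01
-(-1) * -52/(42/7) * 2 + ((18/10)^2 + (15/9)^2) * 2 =-1192/225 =-5.30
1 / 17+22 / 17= 23 / 17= 1.35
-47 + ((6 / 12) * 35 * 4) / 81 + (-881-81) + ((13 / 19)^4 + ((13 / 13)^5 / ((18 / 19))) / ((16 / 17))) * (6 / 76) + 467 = -6944713147775 / 12836097216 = -541.03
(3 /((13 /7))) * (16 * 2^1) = 672 /13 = 51.69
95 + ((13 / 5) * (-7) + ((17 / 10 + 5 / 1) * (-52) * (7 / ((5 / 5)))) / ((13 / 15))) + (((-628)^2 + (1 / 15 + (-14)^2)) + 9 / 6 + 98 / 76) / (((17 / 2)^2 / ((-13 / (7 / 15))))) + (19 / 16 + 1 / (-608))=-952461136589 / 6149920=-154873.74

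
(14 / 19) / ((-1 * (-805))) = 2 / 2185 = 0.00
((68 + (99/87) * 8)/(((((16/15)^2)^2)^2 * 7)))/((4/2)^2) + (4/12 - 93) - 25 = -303475093885939/2615635083264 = -116.02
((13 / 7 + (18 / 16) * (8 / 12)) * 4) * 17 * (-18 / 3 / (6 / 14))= -2482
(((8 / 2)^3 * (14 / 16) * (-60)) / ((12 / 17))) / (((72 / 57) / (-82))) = 927010 / 3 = 309003.33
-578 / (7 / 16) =-9248 / 7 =-1321.14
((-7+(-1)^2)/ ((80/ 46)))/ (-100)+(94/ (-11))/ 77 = -129557/ 1694000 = -0.08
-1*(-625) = 625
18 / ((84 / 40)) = 60 / 7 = 8.57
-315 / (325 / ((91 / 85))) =-441 / 425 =-1.04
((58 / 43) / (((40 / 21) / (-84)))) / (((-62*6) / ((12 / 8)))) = 0.24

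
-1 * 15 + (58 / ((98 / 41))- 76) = -3270 / 49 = -66.73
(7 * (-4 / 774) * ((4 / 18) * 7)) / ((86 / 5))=-490 / 149769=-0.00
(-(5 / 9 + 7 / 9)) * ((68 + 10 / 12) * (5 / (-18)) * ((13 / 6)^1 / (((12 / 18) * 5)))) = 5369 / 324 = 16.57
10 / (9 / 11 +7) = 55 / 43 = 1.28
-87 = -87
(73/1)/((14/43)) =3139/14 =224.21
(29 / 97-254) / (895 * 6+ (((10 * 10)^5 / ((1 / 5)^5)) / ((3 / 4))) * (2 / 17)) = -1255059 / 24250000026565390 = -0.00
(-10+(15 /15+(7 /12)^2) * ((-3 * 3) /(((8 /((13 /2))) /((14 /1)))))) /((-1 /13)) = 1913.74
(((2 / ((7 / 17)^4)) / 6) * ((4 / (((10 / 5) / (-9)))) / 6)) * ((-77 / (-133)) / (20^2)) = -918731 / 18247600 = -0.05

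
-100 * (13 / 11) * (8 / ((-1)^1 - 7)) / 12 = 325 / 33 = 9.85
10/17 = 0.59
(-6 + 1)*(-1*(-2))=-10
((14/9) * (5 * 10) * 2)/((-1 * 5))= -31.11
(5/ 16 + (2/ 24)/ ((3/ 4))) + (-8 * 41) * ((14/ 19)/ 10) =-324829/ 13680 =-23.74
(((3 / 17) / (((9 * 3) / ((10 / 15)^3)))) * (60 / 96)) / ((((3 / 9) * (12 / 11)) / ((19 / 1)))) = 1045 / 16524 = 0.06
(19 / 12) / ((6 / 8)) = 19 / 9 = 2.11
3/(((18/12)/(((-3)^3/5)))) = -54/5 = -10.80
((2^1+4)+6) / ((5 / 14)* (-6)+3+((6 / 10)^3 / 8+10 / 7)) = 84000 / 16189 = 5.19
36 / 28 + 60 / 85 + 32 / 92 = 6403 / 2737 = 2.34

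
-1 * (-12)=12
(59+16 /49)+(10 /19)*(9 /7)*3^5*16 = 2504673 /931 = 2690.30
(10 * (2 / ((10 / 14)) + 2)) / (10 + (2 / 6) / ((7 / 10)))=252 / 55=4.58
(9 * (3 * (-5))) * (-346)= 46710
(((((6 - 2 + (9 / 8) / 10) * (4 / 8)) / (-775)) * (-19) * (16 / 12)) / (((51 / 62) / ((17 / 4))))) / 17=6251 / 306000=0.02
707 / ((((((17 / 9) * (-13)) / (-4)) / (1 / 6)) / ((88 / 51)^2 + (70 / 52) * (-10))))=-501267242 / 2490891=-201.24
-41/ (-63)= 41/ 63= 0.65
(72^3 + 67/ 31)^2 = 133882371270025/ 961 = 139315682903.25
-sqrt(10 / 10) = -1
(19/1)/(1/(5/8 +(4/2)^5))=619.88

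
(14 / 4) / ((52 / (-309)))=-2163 / 104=-20.80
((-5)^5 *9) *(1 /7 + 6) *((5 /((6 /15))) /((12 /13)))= -131015625 /56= -2339564.73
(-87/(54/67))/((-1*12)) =9.00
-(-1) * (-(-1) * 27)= 27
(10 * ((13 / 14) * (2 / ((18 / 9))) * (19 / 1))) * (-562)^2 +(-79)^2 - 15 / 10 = 780222033 / 14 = 55730145.21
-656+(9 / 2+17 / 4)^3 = 891 / 64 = 13.92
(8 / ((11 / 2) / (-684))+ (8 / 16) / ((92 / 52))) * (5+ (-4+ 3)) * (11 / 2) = -503281 / 23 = -21881.78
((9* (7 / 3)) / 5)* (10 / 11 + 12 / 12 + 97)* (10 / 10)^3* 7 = 159936 / 55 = 2907.93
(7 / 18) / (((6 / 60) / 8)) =280 / 9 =31.11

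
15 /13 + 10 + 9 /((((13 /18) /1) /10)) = 1765 /13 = 135.77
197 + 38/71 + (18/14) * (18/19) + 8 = 1952371/9443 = 206.75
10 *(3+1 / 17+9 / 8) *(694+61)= 2147975 / 68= 31587.87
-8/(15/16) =-128/15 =-8.53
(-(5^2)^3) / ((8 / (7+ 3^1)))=-78125 / 4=-19531.25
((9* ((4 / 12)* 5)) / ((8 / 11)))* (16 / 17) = 330 / 17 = 19.41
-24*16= -384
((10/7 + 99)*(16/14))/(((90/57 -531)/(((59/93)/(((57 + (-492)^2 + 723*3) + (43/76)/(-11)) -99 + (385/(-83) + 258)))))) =-437456923552/777495956505192729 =-0.00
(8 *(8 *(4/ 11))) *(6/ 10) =768/ 55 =13.96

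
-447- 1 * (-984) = 537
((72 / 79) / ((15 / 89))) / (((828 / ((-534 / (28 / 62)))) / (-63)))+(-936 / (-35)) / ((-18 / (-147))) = 6404082 / 9085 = 704.91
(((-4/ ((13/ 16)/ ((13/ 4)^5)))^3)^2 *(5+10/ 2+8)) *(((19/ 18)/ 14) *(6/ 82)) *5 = 154698219556695596139904677885/ 9630121984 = 16063993770143254307.91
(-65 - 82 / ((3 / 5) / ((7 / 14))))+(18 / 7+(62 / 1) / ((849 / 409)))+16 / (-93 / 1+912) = -23380340 / 231777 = -100.87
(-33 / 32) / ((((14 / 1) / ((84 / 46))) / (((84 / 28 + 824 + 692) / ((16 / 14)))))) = -1052667 / 5888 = -178.78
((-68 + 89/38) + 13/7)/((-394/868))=526101/3743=140.56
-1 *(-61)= 61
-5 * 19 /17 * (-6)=570 /17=33.53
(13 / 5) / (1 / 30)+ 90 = 168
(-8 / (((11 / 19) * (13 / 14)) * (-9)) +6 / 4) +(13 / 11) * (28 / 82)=375385 / 105534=3.56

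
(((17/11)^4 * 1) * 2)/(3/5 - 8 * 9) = -0.16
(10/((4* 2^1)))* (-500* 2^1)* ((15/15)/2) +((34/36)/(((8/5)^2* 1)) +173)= -520279/1152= -451.63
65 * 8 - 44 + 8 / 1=484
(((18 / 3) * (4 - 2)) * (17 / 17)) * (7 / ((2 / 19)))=798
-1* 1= -1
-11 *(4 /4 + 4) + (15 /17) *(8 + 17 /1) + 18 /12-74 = -3585 /34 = -105.44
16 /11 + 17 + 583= 601.45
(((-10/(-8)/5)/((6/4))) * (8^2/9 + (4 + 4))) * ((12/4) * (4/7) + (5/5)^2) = 1292/189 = 6.84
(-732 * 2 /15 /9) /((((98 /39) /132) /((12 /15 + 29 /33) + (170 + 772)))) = -1975610416 /3675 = -537581.07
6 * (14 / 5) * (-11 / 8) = -23.10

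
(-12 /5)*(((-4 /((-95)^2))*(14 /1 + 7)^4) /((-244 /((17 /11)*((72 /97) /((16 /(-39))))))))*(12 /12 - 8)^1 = -48739661334 /2937050875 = -16.59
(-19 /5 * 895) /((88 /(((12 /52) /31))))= -10203 /35464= -0.29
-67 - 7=-74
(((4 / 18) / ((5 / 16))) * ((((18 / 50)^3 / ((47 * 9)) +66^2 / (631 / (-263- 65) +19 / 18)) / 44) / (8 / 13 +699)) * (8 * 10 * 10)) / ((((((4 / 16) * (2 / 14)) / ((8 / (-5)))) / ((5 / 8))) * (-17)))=-8888495420593152 / 58203367234375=-152.71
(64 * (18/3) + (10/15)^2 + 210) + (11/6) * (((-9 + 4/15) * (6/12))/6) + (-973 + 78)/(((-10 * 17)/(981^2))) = 93032703763/18360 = 5067140.73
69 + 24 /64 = 69.38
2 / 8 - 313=-1251 / 4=-312.75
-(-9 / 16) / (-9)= -1 / 16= -0.06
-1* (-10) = 10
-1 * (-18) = 18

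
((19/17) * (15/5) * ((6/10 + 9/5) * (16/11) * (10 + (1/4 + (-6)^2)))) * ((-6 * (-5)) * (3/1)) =9110880/187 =48721.28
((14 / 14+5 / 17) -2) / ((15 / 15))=-12 / 17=-0.71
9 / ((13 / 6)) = 54 / 13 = 4.15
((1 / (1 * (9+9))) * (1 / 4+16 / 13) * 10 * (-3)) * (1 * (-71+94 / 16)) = 200585 / 1248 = 160.73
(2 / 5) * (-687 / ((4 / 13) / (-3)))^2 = 717864849 / 40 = 17946621.22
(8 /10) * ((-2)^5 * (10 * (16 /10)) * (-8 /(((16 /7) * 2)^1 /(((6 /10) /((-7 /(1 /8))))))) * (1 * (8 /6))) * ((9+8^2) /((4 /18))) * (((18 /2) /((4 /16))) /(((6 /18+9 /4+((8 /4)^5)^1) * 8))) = -4541184 /10375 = -437.70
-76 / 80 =-19 / 20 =-0.95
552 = 552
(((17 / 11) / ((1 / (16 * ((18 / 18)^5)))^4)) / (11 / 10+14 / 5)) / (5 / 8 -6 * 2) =-89128960 / 39039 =-2283.07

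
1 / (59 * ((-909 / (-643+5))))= 638 / 53631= 0.01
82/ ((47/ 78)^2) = 498888/ 2209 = 225.84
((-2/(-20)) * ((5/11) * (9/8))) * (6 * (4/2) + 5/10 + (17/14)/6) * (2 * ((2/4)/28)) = 291/12544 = 0.02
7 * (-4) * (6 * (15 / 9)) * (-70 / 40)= 490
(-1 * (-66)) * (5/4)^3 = 4125/32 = 128.91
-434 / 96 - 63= -3241 / 48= -67.52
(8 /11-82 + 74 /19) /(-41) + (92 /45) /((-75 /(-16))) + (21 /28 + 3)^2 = 7582189463 /462726000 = 16.39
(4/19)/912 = 1/4332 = 0.00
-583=-583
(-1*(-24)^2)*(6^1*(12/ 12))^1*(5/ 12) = -1440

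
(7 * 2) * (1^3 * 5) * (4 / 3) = 280 / 3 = 93.33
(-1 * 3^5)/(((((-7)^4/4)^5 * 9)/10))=-276480/79792266297612001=-0.00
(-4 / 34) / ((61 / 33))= -66 / 1037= -0.06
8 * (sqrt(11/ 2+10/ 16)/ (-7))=-2 * sqrt(2)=-2.83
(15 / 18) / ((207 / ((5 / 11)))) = 25 / 13662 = 0.00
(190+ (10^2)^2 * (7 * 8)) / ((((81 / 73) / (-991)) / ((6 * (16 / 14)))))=-216137734240 / 63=-3430757686.35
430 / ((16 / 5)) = 1075 / 8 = 134.38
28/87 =0.32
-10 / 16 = -5 / 8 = -0.62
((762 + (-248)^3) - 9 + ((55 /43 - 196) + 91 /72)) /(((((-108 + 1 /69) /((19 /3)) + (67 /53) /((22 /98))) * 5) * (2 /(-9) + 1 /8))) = -12030676645611877 /4378439310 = -2747708.90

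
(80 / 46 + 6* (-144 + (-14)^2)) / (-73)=-7216 / 1679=-4.30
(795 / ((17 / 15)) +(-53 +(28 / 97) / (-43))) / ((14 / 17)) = 22990314 / 29197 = 787.42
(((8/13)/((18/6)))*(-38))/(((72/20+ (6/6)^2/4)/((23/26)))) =-69920/39039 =-1.79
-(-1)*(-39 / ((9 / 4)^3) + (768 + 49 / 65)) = 12088387 / 15795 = 765.33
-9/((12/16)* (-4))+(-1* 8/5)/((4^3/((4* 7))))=23/10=2.30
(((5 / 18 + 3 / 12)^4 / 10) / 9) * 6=130321 / 25194240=0.01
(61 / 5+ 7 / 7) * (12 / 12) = 13.20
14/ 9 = 1.56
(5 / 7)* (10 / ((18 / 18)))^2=500 / 7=71.43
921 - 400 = 521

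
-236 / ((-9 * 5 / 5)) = 236 / 9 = 26.22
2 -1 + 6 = 7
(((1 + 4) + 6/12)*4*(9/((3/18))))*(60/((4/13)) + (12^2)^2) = 24866028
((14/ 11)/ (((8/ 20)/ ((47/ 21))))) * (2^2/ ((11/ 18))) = 5640/ 121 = 46.61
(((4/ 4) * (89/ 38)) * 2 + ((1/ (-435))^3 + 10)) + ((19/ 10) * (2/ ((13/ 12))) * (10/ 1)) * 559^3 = 6127127462.68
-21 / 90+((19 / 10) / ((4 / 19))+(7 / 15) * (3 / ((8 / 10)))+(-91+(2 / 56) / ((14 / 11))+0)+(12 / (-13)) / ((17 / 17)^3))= -621865 / 7644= -81.35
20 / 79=0.25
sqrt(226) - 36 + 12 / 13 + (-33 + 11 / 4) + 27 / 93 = -104839 / 1612 + sqrt(226) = -50.00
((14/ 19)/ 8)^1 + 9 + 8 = 17.09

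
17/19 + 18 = 359/19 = 18.89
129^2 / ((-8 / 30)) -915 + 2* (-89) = -253987 / 4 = -63496.75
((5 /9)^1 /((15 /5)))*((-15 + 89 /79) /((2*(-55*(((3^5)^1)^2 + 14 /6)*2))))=137 /692760717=0.00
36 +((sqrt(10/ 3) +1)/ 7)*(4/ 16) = sqrt(30)/ 84 +1009/ 28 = 36.10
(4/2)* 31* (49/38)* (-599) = -909881/19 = -47888.47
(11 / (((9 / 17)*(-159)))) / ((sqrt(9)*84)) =-187 / 360612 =-0.00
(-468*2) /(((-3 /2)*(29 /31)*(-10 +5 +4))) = -19344 /29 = -667.03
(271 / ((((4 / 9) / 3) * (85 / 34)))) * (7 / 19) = 51219 / 190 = 269.57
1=1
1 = 1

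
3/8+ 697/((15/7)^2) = 273899/1800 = 152.17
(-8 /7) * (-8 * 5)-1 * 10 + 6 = 292 /7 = 41.71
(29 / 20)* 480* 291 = 202536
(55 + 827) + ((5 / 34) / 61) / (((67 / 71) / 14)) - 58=824.04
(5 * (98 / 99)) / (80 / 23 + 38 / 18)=0.89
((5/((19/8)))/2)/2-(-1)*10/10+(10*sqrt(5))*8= 29/19+80*sqrt(5)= 180.41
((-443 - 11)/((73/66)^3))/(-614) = 65261592/119428219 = 0.55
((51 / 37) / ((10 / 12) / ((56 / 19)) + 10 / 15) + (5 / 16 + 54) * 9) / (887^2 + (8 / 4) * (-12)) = 92585439 / 148575219760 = 0.00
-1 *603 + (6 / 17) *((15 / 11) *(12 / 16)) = -225387 / 374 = -602.64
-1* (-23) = 23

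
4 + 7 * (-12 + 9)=-17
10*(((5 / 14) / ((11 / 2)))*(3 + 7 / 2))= 325 / 77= 4.22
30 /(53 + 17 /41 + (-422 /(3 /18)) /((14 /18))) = -1435 /153163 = -0.01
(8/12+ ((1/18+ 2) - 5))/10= -41/180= -0.23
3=3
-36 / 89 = -0.40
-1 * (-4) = 4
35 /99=0.35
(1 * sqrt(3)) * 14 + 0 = 14 * sqrt(3) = 24.25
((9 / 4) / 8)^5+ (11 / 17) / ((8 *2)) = 24072505 / 570425344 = 0.04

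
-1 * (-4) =4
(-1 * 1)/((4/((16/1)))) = -4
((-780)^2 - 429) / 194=607971 / 194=3133.87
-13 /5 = -2.60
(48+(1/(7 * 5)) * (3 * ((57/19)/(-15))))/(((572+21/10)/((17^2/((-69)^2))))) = 539274/106294615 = 0.01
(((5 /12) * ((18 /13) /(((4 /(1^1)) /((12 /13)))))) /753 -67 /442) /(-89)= 109183 /64179947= 0.00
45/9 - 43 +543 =505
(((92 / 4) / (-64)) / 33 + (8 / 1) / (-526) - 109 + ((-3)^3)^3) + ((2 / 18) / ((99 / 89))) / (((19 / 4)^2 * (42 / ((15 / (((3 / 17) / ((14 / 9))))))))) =-2893172588682401 / 146178800064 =-19792.01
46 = 46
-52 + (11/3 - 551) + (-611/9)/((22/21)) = -664.14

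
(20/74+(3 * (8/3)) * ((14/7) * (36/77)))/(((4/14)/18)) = 198738/407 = 488.30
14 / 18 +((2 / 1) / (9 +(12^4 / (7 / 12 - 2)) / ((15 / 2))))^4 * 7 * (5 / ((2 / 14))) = 0.78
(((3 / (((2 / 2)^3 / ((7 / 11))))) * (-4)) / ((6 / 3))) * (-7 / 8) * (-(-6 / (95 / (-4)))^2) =-21168 / 99275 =-0.21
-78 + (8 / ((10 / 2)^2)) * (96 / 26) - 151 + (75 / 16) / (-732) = -289064189 / 1268800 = -227.82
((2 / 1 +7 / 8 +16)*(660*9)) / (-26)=-224235 / 52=-4312.21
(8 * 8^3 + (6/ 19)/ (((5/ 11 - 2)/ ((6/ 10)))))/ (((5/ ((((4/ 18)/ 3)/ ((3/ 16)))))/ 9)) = 211674944/ 72675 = 2912.62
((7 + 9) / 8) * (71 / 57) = 2.49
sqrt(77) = 8.77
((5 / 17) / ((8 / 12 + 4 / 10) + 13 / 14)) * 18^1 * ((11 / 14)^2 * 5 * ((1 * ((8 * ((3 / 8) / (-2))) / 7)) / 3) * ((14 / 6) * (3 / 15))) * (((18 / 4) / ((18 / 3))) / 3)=-27225 / 398888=-0.07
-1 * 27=-27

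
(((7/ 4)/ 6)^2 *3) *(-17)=-833/ 192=-4.34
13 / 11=1.18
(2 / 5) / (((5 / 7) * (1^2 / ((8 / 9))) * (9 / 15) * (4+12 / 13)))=91 / 540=0.17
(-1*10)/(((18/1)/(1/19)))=-0.03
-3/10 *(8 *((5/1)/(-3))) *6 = 24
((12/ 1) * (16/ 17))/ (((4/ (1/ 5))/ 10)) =96/ 17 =5.65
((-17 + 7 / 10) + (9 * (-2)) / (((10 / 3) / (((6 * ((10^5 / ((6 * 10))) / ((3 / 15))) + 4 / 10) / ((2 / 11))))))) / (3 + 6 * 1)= -74251409 / 450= -165003.13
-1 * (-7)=7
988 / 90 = 494 / 45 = 10.98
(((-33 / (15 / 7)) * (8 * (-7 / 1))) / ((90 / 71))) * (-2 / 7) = -43736 / 225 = -194.38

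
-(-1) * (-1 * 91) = -91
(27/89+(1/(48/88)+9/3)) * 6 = 2743/89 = 30.82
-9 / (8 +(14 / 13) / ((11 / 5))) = -1287 / 1214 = -1.06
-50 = -50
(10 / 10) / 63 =1 / 63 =0.02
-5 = -5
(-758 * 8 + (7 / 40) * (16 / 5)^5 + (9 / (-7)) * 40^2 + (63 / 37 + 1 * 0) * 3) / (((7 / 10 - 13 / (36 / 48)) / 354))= 69257150307036 / 403878125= 171480.32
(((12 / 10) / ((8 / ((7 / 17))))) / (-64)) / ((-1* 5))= 21 / 108800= 0.00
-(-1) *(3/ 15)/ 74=1/ 370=0.00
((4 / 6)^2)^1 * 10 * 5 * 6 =400 / 3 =133.33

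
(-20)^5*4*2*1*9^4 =-167961600000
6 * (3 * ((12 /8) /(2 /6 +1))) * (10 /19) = 405 /38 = 10.66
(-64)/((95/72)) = -48.51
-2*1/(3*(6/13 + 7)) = -26/291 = -0.09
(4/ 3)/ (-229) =-4/ 687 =-0.01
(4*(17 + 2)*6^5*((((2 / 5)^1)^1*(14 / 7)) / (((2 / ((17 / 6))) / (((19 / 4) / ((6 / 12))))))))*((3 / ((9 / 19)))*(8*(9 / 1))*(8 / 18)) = 6447679488 / 5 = 1289535897.60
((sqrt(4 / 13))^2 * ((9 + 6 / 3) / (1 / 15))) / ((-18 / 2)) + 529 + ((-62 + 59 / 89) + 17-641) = -562226 / 3471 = -161.98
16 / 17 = 0.94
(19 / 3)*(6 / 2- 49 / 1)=-291.33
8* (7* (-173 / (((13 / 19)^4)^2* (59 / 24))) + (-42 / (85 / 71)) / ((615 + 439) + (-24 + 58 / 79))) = -6832951263146324787324 / 83278238891295955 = -82049.66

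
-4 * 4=-16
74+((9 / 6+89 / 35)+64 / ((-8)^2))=79.04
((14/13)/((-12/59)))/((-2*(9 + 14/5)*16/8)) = 35/312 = 0.11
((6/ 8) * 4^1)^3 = 27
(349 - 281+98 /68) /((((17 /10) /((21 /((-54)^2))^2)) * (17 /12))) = 192815 /128936772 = 0.00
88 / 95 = 0.93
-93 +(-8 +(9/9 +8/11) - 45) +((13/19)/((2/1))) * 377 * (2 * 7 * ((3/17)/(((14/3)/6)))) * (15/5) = 3854190/3553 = 1084.77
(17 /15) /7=17 /105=0.16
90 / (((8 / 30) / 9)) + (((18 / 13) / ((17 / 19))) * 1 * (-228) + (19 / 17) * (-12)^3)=332991 / 442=753.37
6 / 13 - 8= -98 / 13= -7.54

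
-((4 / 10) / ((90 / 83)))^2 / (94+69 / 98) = -675122 / 469850625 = -0.00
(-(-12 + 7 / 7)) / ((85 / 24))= 264 / 85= 3.11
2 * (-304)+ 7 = -601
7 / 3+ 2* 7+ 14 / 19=973 / 57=17.07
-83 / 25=-3.32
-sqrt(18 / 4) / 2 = -3 * sqrt(2) / 4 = -1.06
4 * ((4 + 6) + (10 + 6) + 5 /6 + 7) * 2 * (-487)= -395444 /3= -131814.67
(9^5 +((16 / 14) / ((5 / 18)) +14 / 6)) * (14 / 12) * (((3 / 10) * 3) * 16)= 24803288 / 25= 992131.52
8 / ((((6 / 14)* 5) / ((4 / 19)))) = 224 / 285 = 0.79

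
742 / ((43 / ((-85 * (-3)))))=4400.23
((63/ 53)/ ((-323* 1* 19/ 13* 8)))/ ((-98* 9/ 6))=39/ 18214616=0.00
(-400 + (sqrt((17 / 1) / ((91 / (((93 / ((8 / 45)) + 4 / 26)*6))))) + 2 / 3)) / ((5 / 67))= -80266 / 15 + 67*sqrt(19428297) / 910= -5026.54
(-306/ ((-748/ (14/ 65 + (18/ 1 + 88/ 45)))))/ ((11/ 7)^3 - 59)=-202370/ 1351779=-0.15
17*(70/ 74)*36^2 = 20841.08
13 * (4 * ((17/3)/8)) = 221/6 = 36.83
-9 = -9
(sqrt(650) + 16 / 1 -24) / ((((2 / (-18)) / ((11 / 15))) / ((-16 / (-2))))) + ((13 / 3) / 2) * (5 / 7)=89029 / 210 -264 * sqrt(26)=-922.19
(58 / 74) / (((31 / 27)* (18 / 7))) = 609 / 2294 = 0.27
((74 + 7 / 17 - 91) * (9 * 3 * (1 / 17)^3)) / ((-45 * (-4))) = -423 / 835210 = -0.00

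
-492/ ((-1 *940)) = 123/ 235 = 0.52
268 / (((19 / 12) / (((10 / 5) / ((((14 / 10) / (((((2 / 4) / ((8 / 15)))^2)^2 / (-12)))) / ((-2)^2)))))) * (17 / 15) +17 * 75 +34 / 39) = 13228312500 / 62735446919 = 0.21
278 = 278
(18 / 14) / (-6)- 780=-10923 / 14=-780.21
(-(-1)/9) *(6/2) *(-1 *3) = -1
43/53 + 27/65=4226/3445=1.23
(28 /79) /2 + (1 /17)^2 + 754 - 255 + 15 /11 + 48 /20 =631549687 /1255705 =502.94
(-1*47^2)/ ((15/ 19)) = -41971/ 15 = -2798.07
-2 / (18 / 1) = -0.11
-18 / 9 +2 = 0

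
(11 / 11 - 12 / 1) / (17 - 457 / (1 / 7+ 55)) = -4246 / 3363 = -1.26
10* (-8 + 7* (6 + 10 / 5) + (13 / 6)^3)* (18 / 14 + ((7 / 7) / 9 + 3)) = 2486075 / 972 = 2557.69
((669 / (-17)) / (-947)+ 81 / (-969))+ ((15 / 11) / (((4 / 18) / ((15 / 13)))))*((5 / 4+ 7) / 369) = 151643163 / 1304276584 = 0.12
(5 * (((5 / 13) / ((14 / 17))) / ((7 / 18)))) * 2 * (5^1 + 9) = 15300 / 91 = 168.13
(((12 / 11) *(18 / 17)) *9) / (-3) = -648 / 187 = -3.47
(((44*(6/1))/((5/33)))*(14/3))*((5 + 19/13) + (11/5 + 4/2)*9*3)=316750896/325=974618.14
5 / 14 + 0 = 5 / 14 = 0.36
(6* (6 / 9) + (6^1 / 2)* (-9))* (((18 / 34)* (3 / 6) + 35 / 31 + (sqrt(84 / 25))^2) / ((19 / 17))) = -2881003 / 29450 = -97.83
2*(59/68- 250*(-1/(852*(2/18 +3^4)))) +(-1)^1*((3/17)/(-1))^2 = 2563465/1497887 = 1.71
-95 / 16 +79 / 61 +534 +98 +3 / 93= 627.39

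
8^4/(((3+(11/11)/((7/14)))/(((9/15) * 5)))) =2457.60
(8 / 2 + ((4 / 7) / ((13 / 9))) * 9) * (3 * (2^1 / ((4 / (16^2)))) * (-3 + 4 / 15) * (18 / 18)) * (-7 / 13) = 3610624 / 845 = 4272.93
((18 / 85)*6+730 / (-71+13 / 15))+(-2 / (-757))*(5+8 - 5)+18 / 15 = -53591059 / 6769094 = -7.92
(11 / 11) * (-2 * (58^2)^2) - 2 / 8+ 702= -90529161 / 4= -22632290.25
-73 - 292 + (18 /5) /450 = -364.99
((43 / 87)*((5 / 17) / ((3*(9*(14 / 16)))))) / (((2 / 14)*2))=860 / 39933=0.02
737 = 737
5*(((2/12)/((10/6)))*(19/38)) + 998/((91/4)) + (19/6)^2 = 88691/1638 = 54.15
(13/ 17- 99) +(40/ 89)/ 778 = -57816730/ 588557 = -98.23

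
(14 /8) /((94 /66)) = 231 /188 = 1.23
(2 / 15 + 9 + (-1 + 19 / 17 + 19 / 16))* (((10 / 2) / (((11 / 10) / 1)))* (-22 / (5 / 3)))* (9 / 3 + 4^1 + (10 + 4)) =-894369 / 68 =-13152.49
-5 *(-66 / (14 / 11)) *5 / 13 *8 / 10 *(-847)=-878460 / 13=-67573.85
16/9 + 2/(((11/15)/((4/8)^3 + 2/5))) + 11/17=25963/6732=3.86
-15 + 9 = -6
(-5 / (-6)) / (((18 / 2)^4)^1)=5 / 39366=0.00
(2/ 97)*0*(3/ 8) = 0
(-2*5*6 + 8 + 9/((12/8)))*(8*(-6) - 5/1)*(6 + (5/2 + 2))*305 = 7807695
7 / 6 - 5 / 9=11 / 18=0.61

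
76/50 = 38/25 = 1.52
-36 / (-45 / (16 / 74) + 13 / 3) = 864 / 4891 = 0.18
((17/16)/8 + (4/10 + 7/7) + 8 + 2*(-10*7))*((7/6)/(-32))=194831/40960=4.76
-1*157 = -157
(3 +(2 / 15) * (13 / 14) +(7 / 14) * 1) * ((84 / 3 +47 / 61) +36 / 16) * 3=5760009 / 17080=337.24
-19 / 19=-1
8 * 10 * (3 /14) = 120 /7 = 17.14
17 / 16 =1.06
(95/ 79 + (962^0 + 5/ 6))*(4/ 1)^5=736768/ 237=3108.73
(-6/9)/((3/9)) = -2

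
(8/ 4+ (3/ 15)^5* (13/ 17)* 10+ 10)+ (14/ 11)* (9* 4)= 6757786/ 116875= 57.82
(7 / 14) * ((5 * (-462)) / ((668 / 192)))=-55440 / 167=-331.98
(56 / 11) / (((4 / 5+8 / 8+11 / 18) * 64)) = 45 / 1364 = 0.03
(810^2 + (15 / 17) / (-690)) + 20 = 513085839 / 782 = 656120.00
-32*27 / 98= -432 / 49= -8.82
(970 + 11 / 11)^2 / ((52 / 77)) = 1396129.94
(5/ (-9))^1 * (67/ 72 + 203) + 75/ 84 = -509855/ 4536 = -112.40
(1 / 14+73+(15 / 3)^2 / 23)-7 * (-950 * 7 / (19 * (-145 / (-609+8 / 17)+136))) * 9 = 7140349261 / 30254798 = 236.01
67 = 67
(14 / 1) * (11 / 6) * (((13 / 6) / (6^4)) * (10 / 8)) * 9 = 5005 / 10368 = 0.48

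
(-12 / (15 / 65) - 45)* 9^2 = -7857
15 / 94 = 0.16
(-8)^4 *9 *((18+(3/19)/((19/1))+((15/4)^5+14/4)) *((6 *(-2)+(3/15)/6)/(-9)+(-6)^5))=-1184284597595806/5415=-218704450156.20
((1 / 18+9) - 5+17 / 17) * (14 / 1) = 637 / 9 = 70.78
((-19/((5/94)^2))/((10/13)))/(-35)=1091246/4375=249.43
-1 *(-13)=13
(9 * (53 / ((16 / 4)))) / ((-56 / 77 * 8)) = -5247 / 256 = -20.50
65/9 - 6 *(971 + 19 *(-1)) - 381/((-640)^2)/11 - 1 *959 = -6663.78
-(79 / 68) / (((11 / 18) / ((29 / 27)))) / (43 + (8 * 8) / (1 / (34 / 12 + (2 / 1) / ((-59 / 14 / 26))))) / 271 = 135169 / 10142393426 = 0.00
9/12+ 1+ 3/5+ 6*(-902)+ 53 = -5356.65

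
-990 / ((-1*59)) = 990 / 59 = 16.78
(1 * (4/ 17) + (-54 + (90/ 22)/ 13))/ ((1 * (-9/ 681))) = 4044.38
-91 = -91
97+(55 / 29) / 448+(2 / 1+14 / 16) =1297631 / 12992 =99.88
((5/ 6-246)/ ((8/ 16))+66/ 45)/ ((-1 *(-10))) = -7333/ 150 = -48.89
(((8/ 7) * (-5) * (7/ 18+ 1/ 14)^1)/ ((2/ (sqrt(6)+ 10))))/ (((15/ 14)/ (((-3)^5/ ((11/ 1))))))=2088 * sqrt(6)/ 77+ 20880/ 77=337.59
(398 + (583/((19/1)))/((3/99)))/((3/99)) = 884433/19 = 46549.11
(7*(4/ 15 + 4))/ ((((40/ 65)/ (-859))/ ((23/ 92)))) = -156338/ 15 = -10422.53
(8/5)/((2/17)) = 68/5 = 13.60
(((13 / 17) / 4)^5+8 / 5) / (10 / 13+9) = 151233225117 / 923247815680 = 0.16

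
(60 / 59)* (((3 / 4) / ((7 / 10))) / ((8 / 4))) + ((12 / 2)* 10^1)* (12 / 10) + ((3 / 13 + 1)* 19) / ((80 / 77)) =2551684 / 26845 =95.05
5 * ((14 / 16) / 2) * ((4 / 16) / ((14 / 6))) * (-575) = -134.77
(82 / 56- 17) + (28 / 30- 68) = -34693 / 420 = -82.60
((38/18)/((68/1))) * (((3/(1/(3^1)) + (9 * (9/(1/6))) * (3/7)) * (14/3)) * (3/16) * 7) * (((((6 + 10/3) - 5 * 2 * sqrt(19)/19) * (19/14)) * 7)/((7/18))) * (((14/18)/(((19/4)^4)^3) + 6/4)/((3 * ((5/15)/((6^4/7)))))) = 272682612415632213873/104228126382617 - 4090239186234483208095 * sqrt(19)/27724681617776122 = 1973138.46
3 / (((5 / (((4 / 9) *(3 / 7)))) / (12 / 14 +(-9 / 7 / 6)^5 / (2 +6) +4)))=20898061 / 37647680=0.56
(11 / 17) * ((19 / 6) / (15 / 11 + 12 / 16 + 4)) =4598 / 13719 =0.34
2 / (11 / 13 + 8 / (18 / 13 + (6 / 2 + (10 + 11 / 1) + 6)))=663 / 365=1.82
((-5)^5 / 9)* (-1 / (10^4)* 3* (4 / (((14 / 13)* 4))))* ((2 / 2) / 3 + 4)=845 / 2016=0.42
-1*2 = -2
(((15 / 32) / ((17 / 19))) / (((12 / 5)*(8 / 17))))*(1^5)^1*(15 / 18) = 2375 / 6144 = 0.39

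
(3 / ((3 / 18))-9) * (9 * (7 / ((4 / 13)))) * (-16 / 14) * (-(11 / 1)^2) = 254826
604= 604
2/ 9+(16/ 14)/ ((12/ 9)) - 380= -23872/ 63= -378.92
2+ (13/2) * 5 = 69/2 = 34.50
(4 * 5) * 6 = 120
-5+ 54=49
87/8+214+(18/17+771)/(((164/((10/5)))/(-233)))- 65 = -11341037/5576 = -2033.90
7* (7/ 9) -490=-4361/ 9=-484.56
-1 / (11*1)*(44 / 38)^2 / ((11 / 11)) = -44 / 361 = -0.12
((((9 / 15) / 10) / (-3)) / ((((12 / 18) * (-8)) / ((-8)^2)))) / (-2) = -3 / 25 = -0.12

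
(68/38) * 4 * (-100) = -715.79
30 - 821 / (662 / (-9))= 27249 / 662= 41.16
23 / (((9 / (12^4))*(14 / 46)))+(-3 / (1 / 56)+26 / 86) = 52358611 / 301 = 173948.87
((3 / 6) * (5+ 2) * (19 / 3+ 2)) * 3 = 175 / 2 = 87.50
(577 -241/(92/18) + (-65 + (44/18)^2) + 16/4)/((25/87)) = 51306539/31050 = 1652.38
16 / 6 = 8 / 3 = 2.67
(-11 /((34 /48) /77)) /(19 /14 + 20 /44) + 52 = -961292 /1581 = -608.03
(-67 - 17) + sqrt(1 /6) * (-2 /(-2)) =-84 + sqrt(6) /6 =-83.59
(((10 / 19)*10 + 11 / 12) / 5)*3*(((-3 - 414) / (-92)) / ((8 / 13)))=7638189 / 279680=27.31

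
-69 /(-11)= 69 /11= 6.27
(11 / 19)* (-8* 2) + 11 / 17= -2783 / 323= -8.62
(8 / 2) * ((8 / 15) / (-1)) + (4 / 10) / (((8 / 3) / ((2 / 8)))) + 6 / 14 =-2801 / 1680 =-1.67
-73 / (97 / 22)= -1606 / 97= -16.56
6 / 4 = 3 / 2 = 1.50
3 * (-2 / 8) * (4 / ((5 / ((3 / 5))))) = -9 / 25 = -0.36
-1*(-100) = 100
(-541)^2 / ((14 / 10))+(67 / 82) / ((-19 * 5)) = 11399924481 / 54530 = 209057.85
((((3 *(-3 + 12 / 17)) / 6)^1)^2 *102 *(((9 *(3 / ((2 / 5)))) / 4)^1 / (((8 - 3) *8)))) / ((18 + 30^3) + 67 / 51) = 369603 / 176382080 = 0.00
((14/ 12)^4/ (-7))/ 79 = -343/ 102384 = -0.00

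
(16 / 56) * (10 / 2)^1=10 / 7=1.43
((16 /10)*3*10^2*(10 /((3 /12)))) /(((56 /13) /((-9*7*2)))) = -561600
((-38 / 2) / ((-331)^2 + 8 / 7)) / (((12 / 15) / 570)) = -665 / 5382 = -0.12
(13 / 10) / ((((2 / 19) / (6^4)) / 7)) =560196 / 5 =112039.20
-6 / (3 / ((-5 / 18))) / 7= 0.08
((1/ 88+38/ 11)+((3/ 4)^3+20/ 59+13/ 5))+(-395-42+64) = -76046857/ 207680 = -366.17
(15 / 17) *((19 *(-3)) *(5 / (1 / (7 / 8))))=-29925 / 136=-220.04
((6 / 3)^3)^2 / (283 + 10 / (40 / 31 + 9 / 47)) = 138176 / 625567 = 0.22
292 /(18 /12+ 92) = 584 /187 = 3.12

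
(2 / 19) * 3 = 6 / 19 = 0.32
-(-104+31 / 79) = 103.61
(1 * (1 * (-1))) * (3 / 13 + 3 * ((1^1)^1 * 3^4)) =-3162 / 13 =-243.23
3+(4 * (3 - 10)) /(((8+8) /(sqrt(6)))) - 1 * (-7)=10 - 7 * sqrt(6) /4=5.71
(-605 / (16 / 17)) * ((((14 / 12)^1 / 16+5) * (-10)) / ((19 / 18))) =75131925 / 2432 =30893.06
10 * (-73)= -730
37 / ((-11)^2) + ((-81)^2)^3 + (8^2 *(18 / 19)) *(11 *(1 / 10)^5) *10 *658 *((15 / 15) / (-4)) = 282429536470.33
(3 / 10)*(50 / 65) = 3 / 13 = 0.23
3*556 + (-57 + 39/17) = 27426/17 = 1613.29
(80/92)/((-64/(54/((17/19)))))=-2565/3128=-0.82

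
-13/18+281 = 5045/18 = 280.28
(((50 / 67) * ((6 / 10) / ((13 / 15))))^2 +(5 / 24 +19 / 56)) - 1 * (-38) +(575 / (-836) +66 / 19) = 554063690291 / 13318701396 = 41.60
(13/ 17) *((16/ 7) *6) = 1248/ 119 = 10.49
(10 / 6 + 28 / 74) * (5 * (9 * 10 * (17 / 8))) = 1955.57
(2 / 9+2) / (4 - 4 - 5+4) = -20 / 9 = -2.22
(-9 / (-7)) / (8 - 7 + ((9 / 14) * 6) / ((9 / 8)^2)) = 27 / 85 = 0.32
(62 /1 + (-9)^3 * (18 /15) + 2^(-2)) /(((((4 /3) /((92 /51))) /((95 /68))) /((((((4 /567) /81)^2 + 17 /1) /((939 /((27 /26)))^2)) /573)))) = -84883904810864461 /1523132553770987350464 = -0.00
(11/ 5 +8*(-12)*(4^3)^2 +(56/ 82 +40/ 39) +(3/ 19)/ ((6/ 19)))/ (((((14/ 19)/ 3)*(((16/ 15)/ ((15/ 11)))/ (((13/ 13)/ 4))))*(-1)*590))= 153593503191/ 177109504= 867.22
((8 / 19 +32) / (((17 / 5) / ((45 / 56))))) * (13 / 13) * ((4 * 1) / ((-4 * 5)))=-495 / 323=-1.53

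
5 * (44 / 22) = 10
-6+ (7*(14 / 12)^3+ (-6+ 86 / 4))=4453 / 216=20.62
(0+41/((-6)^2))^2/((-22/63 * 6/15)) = -58835/6336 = -9.29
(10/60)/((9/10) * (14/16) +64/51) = 680/8333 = 0.08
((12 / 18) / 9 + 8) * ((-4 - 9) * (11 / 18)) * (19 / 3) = -296153 / 729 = -406.25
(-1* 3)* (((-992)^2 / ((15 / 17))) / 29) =-16729088 / 145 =-115373.02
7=7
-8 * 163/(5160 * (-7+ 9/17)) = 2771/70950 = 0.04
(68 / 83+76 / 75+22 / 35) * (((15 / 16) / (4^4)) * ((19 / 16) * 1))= 1018837 / 95191040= 0.01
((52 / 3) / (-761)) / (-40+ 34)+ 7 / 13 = 48281 / 89037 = 0.54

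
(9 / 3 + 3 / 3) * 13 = 52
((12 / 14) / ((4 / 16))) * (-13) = -44.57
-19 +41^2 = 1662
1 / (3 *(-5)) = -1 / 15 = -0.07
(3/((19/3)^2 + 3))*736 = 4968/97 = 51.22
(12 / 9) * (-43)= -172 / 3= -57.33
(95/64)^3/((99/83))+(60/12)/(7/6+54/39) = 4.70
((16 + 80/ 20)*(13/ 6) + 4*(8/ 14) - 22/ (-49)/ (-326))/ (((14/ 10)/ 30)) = 54652250/ 55909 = 977.52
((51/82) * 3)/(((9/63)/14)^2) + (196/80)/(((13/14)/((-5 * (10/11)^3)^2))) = 16955651948858/944242013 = 17956.89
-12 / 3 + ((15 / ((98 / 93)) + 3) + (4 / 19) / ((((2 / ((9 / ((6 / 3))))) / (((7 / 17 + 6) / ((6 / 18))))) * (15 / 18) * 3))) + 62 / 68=1407894 / 79135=17.79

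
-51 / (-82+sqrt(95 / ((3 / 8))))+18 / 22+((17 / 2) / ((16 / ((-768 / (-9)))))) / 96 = 51* sqrt(570) / 9706+3721937 / 1921788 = 2.06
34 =34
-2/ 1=-2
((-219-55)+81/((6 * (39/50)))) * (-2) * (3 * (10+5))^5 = 1231540706250/13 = 94733900480.77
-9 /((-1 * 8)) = 9 /8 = 1.12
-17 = -17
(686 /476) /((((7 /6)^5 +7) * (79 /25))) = 680400 /13667711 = 0.05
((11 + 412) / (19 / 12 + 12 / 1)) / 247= 5076 / 40261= 0.13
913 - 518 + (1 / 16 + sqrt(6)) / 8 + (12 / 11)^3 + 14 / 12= 397.78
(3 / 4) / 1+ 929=3719 / 4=929.75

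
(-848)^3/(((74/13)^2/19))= -489517104128/1369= -357572756.85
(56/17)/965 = 56/16405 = 0.00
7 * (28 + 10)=266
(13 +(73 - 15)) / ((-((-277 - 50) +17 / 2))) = 142 / 637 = 0.22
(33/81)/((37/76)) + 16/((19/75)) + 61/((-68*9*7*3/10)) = 96293459/1505826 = 63.95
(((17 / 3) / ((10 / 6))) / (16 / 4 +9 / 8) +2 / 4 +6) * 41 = 2937 / 10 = 293.70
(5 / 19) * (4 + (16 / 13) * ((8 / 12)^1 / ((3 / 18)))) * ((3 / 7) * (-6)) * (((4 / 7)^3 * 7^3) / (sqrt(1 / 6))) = -668160 * sqrt(6) / 1729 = -946.59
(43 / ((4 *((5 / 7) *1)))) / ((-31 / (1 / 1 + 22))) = -6923 / 620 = -11.17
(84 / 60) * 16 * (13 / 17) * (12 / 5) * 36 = 628992 / 425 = 1479.98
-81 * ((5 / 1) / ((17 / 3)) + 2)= -3969 / 17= -233.47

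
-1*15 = -15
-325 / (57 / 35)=-11375 / 57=-199.56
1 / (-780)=-1 / 780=-0.00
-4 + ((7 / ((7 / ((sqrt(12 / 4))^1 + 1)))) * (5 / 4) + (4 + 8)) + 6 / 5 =5 * sqrt(3) / 4 + 209 / 20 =12.62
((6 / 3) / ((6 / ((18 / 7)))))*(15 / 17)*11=990 / 119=8.32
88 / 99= 8 / 9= 0.89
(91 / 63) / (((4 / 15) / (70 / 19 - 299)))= -1599.63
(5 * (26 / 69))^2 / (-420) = -845 / 99981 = -0.01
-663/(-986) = 39/58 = 0.67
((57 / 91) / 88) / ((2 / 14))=0.05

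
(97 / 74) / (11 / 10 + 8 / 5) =485 / 999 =0.49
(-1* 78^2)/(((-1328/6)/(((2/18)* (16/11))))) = 4056/913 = 4.44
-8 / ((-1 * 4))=2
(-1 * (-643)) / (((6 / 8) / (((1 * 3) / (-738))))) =-1286 / 369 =-3.49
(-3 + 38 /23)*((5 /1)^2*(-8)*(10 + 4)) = 86800 /23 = 3773.91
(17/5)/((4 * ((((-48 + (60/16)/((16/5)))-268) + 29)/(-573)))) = 155856/91465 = 1.70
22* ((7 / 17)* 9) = 1386 / 17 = 81.53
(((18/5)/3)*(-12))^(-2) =25/5184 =0.00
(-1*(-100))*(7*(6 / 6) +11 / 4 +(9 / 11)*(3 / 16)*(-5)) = 39525 / 44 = 898.30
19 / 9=2.11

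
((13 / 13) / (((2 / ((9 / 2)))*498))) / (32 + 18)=3 / 33200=0.00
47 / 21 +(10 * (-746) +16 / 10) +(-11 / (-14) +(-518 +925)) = -1480159 / 210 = -7048.38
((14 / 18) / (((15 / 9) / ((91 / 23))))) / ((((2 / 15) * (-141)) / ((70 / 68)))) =-22295 / 220524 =-0.10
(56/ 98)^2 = 16/ 49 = 0.33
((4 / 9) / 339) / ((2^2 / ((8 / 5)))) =8 / 15255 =0.00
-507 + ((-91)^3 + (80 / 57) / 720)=-386842013 / 513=-754078.00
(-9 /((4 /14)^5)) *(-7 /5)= 1058841 /160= 6617.76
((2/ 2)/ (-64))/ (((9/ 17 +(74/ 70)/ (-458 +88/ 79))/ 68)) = -182545405/ 90559352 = -2.02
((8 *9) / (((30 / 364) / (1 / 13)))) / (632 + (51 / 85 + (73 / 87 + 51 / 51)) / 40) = 167040 / 1571123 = 0.11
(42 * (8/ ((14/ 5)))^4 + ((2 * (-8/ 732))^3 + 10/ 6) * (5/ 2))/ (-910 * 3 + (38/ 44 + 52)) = -129626334078065/ 123805678101777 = -1.05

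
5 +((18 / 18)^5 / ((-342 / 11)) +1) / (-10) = 16769 / 3420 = 4.90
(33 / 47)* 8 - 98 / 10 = -983 / 235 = -4.18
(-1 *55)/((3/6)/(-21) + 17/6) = -1155/59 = -19.58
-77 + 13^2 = 92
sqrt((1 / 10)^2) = 1 / 10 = 0.10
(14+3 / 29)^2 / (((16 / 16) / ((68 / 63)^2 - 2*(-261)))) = 347349294202 / 3337929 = 104061.32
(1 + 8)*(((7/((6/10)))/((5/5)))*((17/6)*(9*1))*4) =10710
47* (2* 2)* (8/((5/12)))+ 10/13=3610.37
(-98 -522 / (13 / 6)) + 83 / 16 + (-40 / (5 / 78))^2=80920791 / 208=389042.26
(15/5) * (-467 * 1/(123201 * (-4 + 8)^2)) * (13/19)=-467/960336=-0.00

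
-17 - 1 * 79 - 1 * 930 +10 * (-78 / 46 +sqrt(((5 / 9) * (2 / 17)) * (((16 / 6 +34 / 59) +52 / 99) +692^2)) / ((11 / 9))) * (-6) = -120 * sqrt(77150090432305) / 121363 - 21258 / 23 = -9609.13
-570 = -570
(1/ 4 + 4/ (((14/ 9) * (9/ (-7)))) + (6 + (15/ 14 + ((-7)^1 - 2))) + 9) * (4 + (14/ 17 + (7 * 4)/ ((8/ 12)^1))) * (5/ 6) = 148255/ 714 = 207.64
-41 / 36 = -1.14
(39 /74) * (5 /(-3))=-65 /74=-0.88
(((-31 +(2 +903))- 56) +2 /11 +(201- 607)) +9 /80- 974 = -494301 /880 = -561.71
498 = 498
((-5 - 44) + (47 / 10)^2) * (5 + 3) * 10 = -2152.80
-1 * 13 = -13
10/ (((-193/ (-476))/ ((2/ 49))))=1360/ 1351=1.01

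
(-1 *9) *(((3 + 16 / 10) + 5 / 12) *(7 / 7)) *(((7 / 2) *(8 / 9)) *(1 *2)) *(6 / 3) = -8428 / 15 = -561.87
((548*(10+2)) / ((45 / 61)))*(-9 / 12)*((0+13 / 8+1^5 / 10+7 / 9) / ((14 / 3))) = -7529657 / 2100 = -3585.55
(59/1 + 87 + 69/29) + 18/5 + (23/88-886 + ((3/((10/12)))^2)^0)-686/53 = -504303837/676280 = -745.70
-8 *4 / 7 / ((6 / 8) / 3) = -128 / 7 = -18.29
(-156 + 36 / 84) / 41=-1089 / 287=-3.79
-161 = -161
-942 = -942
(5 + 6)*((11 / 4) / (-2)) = -15.12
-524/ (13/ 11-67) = 1441/ 181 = 7.96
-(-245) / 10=49 / 2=24.50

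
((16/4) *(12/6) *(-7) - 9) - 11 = -76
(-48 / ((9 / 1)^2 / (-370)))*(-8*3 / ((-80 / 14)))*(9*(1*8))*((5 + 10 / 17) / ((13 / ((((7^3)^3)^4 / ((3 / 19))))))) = 317355753417000627146069641160079230720 / 663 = 478666294746607280763302600000000000.00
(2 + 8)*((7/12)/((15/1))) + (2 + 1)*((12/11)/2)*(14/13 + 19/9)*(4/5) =58717/12870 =4.56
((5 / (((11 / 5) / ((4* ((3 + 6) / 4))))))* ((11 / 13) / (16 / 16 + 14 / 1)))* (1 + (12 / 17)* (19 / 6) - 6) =-705 / 221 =-3.19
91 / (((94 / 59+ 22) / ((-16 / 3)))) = -5369 / 261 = -20.57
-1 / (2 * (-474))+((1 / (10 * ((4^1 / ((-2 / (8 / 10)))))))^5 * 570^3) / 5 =-35.32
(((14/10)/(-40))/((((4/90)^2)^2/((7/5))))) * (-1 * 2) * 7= 11252115/64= 175814.30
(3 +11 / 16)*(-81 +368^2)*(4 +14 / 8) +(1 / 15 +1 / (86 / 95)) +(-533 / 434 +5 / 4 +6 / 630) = 25706045797991 / 8957760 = 2869695.75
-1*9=-9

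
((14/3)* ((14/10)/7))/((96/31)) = 217/720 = 0.30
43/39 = 1.10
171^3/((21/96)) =160006752/7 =22858107.43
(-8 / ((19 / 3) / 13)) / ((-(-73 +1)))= -13 / 57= -0.23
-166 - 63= -229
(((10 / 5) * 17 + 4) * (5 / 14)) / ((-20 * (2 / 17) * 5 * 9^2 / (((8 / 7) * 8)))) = -2584 / 19845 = -0.13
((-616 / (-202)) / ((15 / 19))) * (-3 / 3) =-3.86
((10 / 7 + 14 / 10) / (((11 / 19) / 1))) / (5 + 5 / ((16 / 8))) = 114 / 175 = 0.65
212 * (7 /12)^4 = 127253 /5184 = 24.55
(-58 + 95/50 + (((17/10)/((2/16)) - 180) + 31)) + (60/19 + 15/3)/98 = -178209/931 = -191.42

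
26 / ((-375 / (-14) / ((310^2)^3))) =2584410719072000 / 3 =861470239690666.67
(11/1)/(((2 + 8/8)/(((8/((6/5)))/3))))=220/27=8.15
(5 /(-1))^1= -5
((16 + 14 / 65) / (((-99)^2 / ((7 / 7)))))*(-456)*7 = -1121456 / 212355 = -5.28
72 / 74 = 36 / 37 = 0.97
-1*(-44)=44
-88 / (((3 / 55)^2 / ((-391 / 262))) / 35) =1821473500 / 1179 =1544930.87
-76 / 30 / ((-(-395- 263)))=-19 / 4935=-0.00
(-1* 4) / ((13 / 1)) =-4 / 13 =-0.31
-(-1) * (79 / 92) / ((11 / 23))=79 / 44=1.80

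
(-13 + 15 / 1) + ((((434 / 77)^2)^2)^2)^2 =47672401706915432909990475138 / 45949729863572161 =1037490358451.68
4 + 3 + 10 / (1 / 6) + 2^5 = 99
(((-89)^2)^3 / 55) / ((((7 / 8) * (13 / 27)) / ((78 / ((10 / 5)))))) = 836477601409.68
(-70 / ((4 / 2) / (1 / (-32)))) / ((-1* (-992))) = 35 / 31744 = 0.00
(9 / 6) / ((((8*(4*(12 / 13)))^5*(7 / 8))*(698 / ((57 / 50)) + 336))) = 7054567 / 87753294323122176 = 0.00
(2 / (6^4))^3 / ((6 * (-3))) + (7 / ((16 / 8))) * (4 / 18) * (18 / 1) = 68568643583 / 4897760256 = 14.00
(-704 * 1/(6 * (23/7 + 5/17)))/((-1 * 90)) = 10472/28755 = 0.36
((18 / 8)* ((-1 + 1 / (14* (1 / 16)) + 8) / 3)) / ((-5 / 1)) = -171 / 140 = -1.22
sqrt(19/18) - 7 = -7 + sqrt(38)/6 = -5.97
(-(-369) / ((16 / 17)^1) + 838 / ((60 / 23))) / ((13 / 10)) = 171191 / 312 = 548.69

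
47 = 47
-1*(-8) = 8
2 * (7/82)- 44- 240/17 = -40389/697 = -57.95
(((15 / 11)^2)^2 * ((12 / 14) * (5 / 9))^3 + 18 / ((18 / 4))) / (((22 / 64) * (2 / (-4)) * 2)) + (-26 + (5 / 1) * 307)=82655105473 / 55240493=1496.28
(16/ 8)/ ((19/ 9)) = 18/ 19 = 0.95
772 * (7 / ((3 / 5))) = 27020 / 3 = 9006.67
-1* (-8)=8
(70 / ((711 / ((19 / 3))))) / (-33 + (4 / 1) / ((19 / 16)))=-25270 / 1200879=-0.02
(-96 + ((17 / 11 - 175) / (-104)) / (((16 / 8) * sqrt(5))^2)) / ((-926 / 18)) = 4937787 / 2648360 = 1.86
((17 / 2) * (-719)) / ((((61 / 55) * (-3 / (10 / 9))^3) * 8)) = 84033125 / 2401326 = 34.99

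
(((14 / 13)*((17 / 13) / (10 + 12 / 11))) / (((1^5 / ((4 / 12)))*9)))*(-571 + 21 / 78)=-19424251 / 7236918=-2.68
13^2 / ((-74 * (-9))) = 169 / 666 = 0.25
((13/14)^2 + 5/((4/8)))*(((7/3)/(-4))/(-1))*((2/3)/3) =1.41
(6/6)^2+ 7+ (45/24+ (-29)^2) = 6807/8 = 850.88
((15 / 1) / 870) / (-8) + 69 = 32015 / 464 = 69.00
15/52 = 0.29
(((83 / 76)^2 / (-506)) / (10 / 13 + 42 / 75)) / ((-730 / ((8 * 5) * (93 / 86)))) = 69406675 / 660543637248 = 0.00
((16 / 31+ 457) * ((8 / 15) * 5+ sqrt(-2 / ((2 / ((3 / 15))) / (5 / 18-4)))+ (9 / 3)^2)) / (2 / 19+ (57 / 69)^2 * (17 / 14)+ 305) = 997873331 * sqrt(670) / 20017871025+ 13970226634 / 800714841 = 18.74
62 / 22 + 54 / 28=731 / 154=4.75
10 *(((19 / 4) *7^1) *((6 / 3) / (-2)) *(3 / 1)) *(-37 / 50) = 14763 / 20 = 738.15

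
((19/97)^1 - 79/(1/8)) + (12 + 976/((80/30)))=-24619/97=-253.80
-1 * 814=-814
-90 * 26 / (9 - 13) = 585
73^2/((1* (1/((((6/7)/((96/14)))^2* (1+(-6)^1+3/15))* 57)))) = -911259/40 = -22781.48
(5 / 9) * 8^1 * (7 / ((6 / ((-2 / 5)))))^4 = 19208 / 91125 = 0.21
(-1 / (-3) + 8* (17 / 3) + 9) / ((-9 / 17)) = -2788 / 27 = -103.26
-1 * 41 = -41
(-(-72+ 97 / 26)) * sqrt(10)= 1775 * sqrt(10) / 26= 215.89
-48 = -48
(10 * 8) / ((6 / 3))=40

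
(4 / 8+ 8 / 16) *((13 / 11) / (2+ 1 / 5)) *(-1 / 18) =-65 / 2178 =-0.03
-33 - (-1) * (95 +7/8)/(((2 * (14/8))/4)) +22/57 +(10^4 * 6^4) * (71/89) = 367146572834/35511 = 10338953.36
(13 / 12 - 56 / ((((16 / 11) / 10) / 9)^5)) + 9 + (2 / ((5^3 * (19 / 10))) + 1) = -296441429552525273 / 5836800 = -50788347990.77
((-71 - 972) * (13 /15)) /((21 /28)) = -54236 /45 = -1205.24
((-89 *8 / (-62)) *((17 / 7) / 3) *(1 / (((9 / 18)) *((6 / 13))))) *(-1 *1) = -78676 / 1953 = -40.28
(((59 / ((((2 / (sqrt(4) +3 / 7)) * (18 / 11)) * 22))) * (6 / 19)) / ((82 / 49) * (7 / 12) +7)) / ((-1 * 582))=-1003 / 7408860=-0.00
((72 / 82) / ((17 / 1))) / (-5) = -0.01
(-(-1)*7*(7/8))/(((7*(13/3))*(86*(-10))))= -21/89440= -0.00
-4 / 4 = -1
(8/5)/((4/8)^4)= 128/5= 25.60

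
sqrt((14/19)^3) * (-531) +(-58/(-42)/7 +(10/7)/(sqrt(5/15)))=-7434 * sqrt(266)/361 +29/147 +10 * sqrt(3)/7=-333.19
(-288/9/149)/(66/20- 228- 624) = 320/1264563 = 0.00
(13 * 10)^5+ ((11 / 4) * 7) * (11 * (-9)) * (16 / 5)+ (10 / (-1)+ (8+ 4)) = 37129293903.60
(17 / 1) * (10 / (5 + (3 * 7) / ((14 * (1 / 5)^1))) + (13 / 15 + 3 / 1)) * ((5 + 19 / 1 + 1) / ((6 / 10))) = 29750 / 9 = 3305.56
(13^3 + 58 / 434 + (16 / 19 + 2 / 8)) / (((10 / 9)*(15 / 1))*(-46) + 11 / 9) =-326278251 / 113613388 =-2.87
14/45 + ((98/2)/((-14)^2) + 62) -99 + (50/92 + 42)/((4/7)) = 314741/8280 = 38.01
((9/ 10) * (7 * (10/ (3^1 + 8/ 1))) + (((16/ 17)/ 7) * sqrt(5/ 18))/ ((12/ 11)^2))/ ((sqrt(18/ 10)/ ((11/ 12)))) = sqrt(5) * (1331 * sqrt(10) + 404838)/ 231336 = 3.95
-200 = -200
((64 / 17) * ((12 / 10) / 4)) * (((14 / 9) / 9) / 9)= 0.02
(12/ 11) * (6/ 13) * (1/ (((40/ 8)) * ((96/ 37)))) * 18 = 999/ 1430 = 0.70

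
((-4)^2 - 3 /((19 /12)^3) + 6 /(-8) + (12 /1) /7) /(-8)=-3112873 /1536416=-2.03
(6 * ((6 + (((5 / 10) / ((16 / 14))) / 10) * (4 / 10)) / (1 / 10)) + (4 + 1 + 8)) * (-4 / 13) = -7481 / 65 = -115.09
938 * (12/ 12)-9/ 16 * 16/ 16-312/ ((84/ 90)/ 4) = -44767/ 112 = -399.71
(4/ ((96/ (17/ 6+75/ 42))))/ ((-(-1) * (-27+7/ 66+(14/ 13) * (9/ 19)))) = -263549/ 36129156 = -0.01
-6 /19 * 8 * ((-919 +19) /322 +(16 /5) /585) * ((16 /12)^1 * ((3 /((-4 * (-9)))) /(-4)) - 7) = -57801656 /1167075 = -49.53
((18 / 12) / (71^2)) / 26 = 3 / 262132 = 0.00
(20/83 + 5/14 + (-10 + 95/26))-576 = -4393943/7553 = -581.75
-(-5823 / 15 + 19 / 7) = 13492 / 35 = 385.49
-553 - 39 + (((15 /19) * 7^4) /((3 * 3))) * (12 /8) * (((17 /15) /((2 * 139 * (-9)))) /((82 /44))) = -3461975995 /5847174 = -592.08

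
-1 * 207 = -207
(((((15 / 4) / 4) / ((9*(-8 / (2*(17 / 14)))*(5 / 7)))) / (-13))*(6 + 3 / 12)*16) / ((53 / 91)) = 2975 / 5088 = 0.58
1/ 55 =0.02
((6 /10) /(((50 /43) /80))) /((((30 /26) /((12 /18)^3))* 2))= 17888 /3375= 5.30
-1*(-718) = 718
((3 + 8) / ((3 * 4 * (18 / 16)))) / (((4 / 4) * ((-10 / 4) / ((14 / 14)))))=-44 / 135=-0.33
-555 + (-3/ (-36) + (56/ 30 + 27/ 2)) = -10791/ 20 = -539.55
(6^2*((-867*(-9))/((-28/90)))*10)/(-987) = 9148.11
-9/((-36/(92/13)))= 23/13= 1.77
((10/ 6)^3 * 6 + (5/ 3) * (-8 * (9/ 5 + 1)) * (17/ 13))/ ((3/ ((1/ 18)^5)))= -1231/ 331619184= -0.00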